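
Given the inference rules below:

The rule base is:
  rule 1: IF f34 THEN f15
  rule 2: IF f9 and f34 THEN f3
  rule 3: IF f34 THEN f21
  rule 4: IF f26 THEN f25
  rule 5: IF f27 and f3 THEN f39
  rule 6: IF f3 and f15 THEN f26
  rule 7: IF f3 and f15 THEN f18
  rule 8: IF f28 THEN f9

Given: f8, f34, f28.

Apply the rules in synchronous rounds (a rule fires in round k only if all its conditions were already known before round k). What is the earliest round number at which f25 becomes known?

4

Round 1 fires rule 1, rule 3, rule 8, giving f15, f21, f9.
Round 2 fires rule 2, giving f3.
Round 3 fires rule 6, rule 7, giving f26, f18.
Round 4 fires rule 4, giving f25.
f25 first appears in round 4.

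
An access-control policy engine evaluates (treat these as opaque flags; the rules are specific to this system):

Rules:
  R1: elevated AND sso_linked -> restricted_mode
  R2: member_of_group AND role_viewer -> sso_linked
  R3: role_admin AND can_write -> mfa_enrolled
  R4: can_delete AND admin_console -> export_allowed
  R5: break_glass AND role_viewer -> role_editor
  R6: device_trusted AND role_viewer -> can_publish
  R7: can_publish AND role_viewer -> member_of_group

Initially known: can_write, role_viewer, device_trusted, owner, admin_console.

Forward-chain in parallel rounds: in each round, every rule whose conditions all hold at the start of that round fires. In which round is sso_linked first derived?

Round 1: R6 [device_trusted AND role_viewer -> can_publish]. Adds can_publish.
Round 2: R7 [can_publish AND role_viewer -> member_of_group]. Adds member_of_group.
Round 3: R2 [member_of_group AND role_viewer -> sso_linked]. Adds sso_linked.
sso_linked first appears in round 3.

3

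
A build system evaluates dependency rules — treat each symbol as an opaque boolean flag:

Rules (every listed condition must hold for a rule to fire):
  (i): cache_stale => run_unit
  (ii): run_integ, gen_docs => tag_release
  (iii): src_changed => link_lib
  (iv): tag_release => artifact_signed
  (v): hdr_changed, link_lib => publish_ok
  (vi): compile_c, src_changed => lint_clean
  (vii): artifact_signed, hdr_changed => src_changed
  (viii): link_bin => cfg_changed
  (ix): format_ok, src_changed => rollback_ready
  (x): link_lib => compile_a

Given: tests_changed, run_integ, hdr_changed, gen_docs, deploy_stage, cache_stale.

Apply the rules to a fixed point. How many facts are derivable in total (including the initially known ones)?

Round 1 — (i), (ii), derive run_unit, tag_release.
Round 2 — (iv), derive artifact_signed.
Round 3 — (vii), derive src_changed.
Round 4 — (iii), derive link_lib.
Round 5 — (v), (x), derive publish_ok, compile_a.
Closure: {artifact_signed, cache_stale, compile_a, deploy_stage, gen_docs, hdr_changed, link_lib, publish_ok, run_integ, run_unit, src_changed, tag_release, tests_changed} — 13 facts.

13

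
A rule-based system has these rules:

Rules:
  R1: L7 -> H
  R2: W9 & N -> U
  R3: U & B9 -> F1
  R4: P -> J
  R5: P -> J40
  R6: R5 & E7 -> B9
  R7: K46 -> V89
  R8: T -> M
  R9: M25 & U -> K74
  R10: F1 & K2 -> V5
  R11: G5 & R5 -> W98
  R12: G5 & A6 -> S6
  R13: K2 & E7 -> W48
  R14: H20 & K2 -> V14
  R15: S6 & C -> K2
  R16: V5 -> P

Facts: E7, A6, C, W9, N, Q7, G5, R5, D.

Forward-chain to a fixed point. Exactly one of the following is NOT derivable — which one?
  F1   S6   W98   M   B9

M

Round 1: R2 [W9 & N -> U]; R6 [R5 & E7 -> B9]; R11 [G5 & R5 -> W98]; R12 [G5 & A6 -> S6]. New: U, B9, W98, S6.
Round 2: R3 [U & B9 -> F1]; R15 [S6 & C -> K2]. New: F1, K2.
Round 3: R10 [F1 & K2 -> V5]; R13 [K2 & E7 -> W48]. New: V5, W48.
Round 4: R16 [V5 -> P]. New: P.
Round 5: R4 [P -> J]; R5 [P -> J40]. New: J, J40.
Derived: S6 (round 1), W98 (round 1), B9 (round 1), F1 (round 2). M never appears in any round.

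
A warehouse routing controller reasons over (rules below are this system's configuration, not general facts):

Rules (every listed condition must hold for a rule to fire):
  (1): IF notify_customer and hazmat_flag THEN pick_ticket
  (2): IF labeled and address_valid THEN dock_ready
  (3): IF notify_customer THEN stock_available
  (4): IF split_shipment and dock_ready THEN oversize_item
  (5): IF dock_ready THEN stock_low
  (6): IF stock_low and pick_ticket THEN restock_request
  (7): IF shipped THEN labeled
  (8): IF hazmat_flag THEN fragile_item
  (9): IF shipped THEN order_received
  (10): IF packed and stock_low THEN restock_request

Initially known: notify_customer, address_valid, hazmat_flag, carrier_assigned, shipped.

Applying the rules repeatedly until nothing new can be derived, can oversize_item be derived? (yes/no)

Round 1 fires (1), (3), (7), (8), (9), giving pick_ticket, stock_available, labeled, fragile_item, order_received.
Round 2 fires (2), giving dock_ready.
Round 3 fires (5), giving stock_low.
Round 4 fires (6), giving restock_request.
Fixed point reached. oversize_item is concluded only by (4); (4) needs split_shipment (never derived).

no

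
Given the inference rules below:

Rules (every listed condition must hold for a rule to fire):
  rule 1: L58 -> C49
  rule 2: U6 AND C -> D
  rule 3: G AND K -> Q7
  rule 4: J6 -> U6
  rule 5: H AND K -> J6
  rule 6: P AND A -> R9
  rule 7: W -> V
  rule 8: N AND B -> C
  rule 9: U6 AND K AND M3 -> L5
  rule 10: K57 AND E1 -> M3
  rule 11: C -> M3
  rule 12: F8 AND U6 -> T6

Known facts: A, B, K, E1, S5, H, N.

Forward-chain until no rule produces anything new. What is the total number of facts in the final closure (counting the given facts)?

13

Round 1: rule 5 [H AND K -> J6]; rule 8 [N AND B -> C]. New: J6, C.
Round 2: rule 4 [J6 -> U6]; rule 11 [C -> M3]. New: U6, M3.
Round 3: rule 2 [U6 AND C -> D]; rule 9 [U6 AND K AND M3 -> L5]. New: D, L5.
Closure: {A, B, C, D, E1, H, J6, K, L5, M3, N, S5, U6} — 13 facts.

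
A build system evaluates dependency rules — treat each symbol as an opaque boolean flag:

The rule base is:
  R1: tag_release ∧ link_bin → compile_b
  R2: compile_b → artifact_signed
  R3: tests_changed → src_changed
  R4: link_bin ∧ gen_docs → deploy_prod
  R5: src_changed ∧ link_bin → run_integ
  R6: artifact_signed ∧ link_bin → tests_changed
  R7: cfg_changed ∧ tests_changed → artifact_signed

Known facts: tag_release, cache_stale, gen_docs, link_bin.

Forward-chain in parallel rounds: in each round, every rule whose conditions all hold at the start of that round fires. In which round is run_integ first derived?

Round 1: R1 [tag_release ∧ link_bin → compile_b]; R4 [link_bin ∧ gen_docs → deploy_prod]. New: compile_b, deploy_prod.
Round 2: R2 [compile_b → artifact_signed]. New: artifact_signed.
Round 3: R6 [artifact_signed ∧ link_bin → tests_changed]. New: tests_changed.
Round 4: R3 [tests_changed → src_changed]. New: src_changed.
Round 5: R5 [src_changed ∧ link_bin → run_integ]. New: run_integ.
run_integ first appears in round 5.

5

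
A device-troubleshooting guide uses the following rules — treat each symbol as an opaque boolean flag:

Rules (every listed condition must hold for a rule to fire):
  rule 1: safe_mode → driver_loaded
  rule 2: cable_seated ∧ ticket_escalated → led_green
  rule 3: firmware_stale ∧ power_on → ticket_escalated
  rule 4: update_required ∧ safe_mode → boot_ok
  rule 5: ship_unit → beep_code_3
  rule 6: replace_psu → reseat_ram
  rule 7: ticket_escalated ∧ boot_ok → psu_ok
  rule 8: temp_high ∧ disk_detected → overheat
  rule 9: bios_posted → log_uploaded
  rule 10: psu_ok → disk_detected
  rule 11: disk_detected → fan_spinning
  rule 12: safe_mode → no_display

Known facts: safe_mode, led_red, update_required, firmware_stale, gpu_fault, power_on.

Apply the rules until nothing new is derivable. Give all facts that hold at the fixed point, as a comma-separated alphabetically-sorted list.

Round 1: rule 1 [safe_mode → driver_loaded]; rule 3 [firmware_stale ∧ power_on → ticket_escalated]; rule 4 [update_required ∧ safe_mode → boot_ok]; rule 12 [safe_mode → no_display]. Adds driver_loaded, ticket_escalated, boot_ok, no_display.
Round 2: rule 7 [ticket_escalated ∧ boot_ok → psu_ok]. Adds psu_ok.
Round 3: rule 10 [psu_ok → disk_detected]. Adds disk_detected.
Round 4: rule 11 [disk_detected → fan_spinning]. Adds fan_spinning.

boot_ok, disk_detected, driver_loaded, fan_spinning, firmware_stale, gpu_fault, led_red, no_display, power_on, psu_ok, safe_mode, ticket_escalated, update_required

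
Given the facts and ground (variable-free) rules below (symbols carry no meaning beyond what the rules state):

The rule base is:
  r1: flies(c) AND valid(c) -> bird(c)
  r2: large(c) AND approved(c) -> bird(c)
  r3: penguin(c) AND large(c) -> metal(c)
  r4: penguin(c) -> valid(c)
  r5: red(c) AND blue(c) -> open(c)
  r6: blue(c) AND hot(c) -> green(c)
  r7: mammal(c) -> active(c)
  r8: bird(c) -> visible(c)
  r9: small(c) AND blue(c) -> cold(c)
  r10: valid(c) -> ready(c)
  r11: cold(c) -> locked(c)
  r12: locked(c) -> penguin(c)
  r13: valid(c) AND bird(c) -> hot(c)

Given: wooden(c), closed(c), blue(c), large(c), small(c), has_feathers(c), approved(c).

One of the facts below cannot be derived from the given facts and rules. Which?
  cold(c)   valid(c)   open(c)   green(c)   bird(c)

Round 1 — r2, r9, derive bird(c), cold(c).
Round 2 — r8, r11, derive visible(c), locked(c).
Round 3 — r12, derive penguin(c).
Round 4 — r3, r4, derive metal(c), valid(c).
Round 5 — r10, r13, derive ready(c), hot(c).
Round 6 — r6, derive green(c).
Derived: cold(c) (round 1), bird(c) (round 1), valid(c) (round 4), green(c) (round 6). open(c) never appears in any round.

open(c)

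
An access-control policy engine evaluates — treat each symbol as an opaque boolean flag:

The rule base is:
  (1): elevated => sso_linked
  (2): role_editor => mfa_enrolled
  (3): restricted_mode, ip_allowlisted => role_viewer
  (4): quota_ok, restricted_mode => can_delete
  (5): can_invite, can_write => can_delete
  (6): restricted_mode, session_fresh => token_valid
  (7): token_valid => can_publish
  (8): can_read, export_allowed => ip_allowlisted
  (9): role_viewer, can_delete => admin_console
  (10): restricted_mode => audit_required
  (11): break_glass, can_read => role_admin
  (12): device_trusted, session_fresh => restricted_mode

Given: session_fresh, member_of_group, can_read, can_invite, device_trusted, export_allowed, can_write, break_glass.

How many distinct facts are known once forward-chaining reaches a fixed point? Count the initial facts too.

Round 1 — (5), (8), (11), (12), derive can_delete, ip_allowlisted, role_admin, restricted_mode.
Round 2 — (3), (6), (10), derive role_viewer, token_valid, audit_required.
Round 3 — (7), (9), derive can_publish, admin_console.
Closure: {admin_console, audit_required, break_glass, can_delete, can_invite, can_publish, can_read, can_write, device_trusted, export_allowed, ip_allowlisted, member_of_group, restricted_mode, role_admin, role_viewer, session_fresh, token_valid} — 17 facts.

17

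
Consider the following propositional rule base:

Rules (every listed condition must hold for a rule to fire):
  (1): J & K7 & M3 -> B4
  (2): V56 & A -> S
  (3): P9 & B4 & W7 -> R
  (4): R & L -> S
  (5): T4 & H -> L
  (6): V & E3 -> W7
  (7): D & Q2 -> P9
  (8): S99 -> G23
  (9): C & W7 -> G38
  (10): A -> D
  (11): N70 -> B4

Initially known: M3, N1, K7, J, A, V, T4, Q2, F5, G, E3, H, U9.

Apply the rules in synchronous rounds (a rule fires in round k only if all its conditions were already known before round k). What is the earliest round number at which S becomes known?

Round 1 — (1), (5), (6), (10), derive B4, L, W7, D.
Round 2 — (7), derive P9.
Round 3 — (3), derive R.
Round 4 — (4), derive S.
S first appears in round 4.

4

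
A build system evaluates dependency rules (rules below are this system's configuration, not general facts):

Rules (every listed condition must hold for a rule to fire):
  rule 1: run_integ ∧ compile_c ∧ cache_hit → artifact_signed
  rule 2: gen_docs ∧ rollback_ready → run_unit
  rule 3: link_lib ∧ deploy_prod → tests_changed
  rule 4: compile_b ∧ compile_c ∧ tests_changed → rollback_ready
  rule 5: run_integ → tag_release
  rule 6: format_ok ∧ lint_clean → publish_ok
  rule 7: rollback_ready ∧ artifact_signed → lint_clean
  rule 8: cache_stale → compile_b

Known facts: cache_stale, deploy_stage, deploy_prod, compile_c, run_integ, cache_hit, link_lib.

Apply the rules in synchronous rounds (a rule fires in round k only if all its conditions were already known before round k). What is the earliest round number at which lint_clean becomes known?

3

Round 1: rule 1 [run_integ ∧ compile_c ∧ cache_hit → artifact_signed]; rule 3 [link_lib ∧ deploy_prod → tests_changed]; rule 5 [run_integ → tag_release]; rule 8 [cache_stale → compile_b]. New: artifact_signed, tests_changed, tag_release, compile_b.
Round 2: rule 4 [compile_b ∧ compile_c ∧ tests_changed → rollback_ready]. New: rollback_ready.
Round 3: rule 7 [rollback_ready ∧ artifact_signed → lint_clean]. New: lint_clean.
lint_clean first appears in round 3.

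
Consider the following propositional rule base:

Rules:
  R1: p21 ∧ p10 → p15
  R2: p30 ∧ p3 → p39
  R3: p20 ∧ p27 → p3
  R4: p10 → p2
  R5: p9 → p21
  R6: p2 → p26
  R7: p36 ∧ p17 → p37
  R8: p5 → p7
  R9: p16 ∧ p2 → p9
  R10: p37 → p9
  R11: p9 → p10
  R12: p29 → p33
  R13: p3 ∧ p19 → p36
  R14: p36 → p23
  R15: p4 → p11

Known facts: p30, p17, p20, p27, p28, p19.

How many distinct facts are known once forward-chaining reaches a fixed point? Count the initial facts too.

Round 1 fires R3, giving p3.
Round 2 fires R2, R13, giving p39, p36.
Round 3 fires R7, R14, giving p37, p23.
Round 4 fires R10, giving p9.
Round 5 fires R5, R11, giving p21, p10.
Round 6 fires R1, R4, giving p15, p2.
Round 7 fires R6, giving p26.
Closure: {p10, p15, p17, p19, p2, p20, p21, p23, p26, p27, p28, p3, p30, p36, p37, p39, p9} — 17 facts.

17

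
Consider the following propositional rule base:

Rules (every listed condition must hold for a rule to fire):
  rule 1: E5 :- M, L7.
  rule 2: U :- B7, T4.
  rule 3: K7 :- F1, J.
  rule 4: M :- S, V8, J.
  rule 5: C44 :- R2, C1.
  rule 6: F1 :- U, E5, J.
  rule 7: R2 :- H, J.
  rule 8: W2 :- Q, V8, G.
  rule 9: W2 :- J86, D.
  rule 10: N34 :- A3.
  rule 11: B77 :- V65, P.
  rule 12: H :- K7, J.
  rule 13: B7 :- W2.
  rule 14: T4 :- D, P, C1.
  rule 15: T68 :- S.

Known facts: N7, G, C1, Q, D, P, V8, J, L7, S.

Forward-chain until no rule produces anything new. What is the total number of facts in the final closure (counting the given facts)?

[1] rule 4 [M :- S, V8, J.]; rule 8 [W2 :- Q, V8, G.]; rule 14 [T4 :- D, P, C1.]; rule 15 [T68 :- S.]. ⇒ new: M, W2, T4, T68.
[2] rule 1 [E5 :- M, L7.]; rule 13 [B7 :- W2.]. ⇒ new: E5, B7.
[3] rule 2 [U :- B7, T4.]. ⇒ new: U.
[4] rule 6 [F1 :- U, E5, J.]. ⇒ new: F1.
[5] rule 3 [K7 :- F1, J.]. ⇒ new: K7.
[6] rule 12 [H :- K7, J.]. ⇒ new: H.
[7] rule 7 [R2 :- H, J.]. ⇒ new: R2.
[8] rule 5 [C44 :- R2, C1.]. ⇒ new: C44.
Closure: {B7, C1, C44, D, E5, F1, G, H, J, K7, L7, M, N7, P, Q, R2, S, T4, T68, U, V8, W2} — 22 facts.

22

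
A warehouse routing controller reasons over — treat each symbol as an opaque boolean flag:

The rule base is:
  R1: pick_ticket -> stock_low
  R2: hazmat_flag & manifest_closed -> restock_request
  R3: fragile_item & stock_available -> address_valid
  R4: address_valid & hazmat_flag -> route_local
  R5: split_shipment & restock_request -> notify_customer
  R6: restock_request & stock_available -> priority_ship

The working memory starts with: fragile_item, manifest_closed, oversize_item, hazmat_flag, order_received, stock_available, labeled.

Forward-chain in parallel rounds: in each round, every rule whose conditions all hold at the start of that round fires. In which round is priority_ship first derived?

[1] R2 [hazmat_flag & manifest_closed -> restock_request]; R3 [fragile_item & stock_available -> address_valid]. ⇒ new: restock_request, address_valid.
[2] R4 [address_valid & hazmat_flag -> route_local]; R6 [restock_request & stock_available -> priority_ship]. ⇒ new: route_local, priority_ship.
priority_ship first appears in round 2.

2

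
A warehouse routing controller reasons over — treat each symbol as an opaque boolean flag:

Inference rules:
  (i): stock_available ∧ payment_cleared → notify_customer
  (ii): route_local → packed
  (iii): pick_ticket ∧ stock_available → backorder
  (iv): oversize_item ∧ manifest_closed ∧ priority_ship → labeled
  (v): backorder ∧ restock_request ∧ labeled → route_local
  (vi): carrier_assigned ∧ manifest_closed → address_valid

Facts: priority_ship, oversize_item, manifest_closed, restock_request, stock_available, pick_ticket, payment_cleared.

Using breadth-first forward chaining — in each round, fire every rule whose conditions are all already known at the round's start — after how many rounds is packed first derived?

Round 1 — (i), (iii), (iv), derive notify_customer, backorder, labeled.
Round 2 — (v), derive route_local.
Round 3 — (ii), derive packed.
packed first appears in round 3.

3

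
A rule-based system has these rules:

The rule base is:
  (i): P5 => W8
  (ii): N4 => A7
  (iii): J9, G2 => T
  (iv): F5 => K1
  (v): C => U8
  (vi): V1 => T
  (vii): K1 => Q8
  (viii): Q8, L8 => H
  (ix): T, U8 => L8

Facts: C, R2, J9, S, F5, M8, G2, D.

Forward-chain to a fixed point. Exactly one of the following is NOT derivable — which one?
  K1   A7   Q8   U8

A7

Round 1: (iii) [J9, G2 => T]; (iv) [F5 => K1]; (v) [C => U8]. New: T, K1, U8.
Round 2: (vii) [K1 => Q8]; (ix) [T, U8 => L8]. New: Q8, L8.
Round 3: (viii) [Q8, L8 => H]. New: H.
Derived: Q8 (round 2), U8 (round 1), K1 (round 1). A7 never appears in any round.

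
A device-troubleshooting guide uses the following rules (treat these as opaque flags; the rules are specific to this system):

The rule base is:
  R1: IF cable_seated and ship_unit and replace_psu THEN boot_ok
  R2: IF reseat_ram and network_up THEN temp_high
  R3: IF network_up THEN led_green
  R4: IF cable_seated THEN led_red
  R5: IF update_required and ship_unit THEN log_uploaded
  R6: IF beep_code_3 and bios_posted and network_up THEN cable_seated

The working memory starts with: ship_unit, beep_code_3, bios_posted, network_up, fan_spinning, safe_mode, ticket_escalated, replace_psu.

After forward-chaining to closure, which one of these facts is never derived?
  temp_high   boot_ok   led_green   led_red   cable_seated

temp_high

Round 1: R3 [IF network_up THEN led_green]; R6 [IF beep_code_3 and bios_posted and network_up THEN cable_seated]. New: led_green, cable_seated.
Round 2: R1 [IF cable_seated and ship_unit and replace_psu THEN boot_ok]; R4 [IF cable_seated THEN led_red]. New: boot_ok, led_red.
Derived: led_green (round 1), cable_seated (round 1), led_red (round 2), boot_ok (round 2). temp_high never appears in any round.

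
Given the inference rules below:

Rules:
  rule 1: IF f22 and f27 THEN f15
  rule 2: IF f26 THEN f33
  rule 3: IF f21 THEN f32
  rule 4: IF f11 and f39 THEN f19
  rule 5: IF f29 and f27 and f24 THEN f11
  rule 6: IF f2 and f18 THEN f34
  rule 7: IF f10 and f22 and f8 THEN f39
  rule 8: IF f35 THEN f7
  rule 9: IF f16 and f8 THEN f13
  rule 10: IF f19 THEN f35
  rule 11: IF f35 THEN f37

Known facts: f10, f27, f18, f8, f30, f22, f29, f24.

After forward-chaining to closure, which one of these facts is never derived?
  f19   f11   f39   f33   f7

[1] rule 1 [IF f22 and f27 THEN f15]; rule 5 [IF f29 and f27 and f24 THEN f11]; rule 7 [IF f10 and f22 and f8 THEN f39]. ⇒ new: f15, f11, f39.
[2] rule 4 [IF f11 and f39 THEN f19]. ⇒ new: f19.
[3] rule 10 [IF f19 THEN f35]. ⇒ new: f35.
[4] rule 8 [IF f35 THEN f7]; rule 11 [IF f35 THEN f37]. ⇒ new: f7, f37.
Derived: f39 (round 1), f19 (round 2), f7 (round 4), f11 (round 1). f33 never appears in any round.

f33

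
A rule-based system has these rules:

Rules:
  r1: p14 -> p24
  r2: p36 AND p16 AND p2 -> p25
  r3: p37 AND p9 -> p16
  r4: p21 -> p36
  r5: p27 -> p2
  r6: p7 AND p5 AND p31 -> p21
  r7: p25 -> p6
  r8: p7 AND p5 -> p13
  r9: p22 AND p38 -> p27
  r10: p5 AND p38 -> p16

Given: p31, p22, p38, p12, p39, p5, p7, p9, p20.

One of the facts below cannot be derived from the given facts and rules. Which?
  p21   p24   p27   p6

p24

Round 1: r6 [p7 AND p5 AND p31 -> p21]; r8 [p7 AND p5 -> p13]; r9 [p22 AND p38 -> p27]; r10 [p5 AND p38 -> p16]. Adds p21, p13, p27, p16.
Round 2: r4 [p21 -> p36]; r5 [p27 -> p2]. Adds p36, p2.
Round 3: r2 [p36 AND p16 AND p2 -> p25]. Adds p25.
Round 4: r7 [p25 -> p6]. Adds p6.
Derived: p27 (round 1), p6 (round 4), p21 (round 1). p24 never appears in any round.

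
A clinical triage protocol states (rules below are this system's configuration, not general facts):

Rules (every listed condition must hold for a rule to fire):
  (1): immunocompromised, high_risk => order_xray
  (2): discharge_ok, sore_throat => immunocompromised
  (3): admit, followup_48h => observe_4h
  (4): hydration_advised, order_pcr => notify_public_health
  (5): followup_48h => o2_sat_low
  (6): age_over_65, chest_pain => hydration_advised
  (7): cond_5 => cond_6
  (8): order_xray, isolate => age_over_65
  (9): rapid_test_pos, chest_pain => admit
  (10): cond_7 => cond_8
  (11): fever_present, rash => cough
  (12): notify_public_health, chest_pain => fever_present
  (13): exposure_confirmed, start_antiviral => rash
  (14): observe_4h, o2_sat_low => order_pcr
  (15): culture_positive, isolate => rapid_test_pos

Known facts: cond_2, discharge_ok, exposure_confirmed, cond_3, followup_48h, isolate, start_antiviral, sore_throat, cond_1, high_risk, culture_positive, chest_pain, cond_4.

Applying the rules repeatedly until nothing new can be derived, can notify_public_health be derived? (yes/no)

Round 1: (2) [discharge_ok, sore_throat => immunocompromised]; (5) [followup_48h => o2_sat_low]; (13) [exposure_confirmed, start_antiviral => rash]; (15) [culture_positive, isolate => rapid_test_pos]. Adds immunocompromised, o2_sat_low, rash, rapid_test_pos.
Round 2: (1) [immunocompromised, high_risk => order_xray]; (9) [rapid_test_pos, chest_pain => admit]. Adds order_xray, admit.
Round 3: (3) [admit, followup_48h => observe_4h]; (8) [order_xray, isolate => age_over_65]. Adds observe_4h, age_over_65.
Round 4: (6) [age_over_65, chest_pain => hydration_advised]; (14) [observe_4h, o2_sat_low => order_pcr]. Adds hydration_advised, order_pcr.
Round 5: (4) [hydration_advised, order_pcr => notify_public_health]. Adds notify_public_health.
Round 6: (12) [notify_public_health, chest_pain => fever_present]. Adds fever_present.
Round 7: (11) [fever_present, rash => cough]. Adds cough.
notify_public_health appears in round 5, so it is derivable.

yes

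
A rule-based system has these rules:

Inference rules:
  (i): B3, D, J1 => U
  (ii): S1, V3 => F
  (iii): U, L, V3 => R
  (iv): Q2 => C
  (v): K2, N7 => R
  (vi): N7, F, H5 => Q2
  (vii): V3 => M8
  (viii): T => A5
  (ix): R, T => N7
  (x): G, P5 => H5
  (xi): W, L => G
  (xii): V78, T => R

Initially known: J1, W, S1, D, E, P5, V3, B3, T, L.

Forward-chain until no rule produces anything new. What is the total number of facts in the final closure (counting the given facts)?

20

Round 1: (i) [B3, D, J1 => U]; (ii) [S1, V3 => F]; (vii) [V3 => M8]; (viii) [T => A5]; (xi) [W, L => G]. Adds U, F, M8, A5, G.
Round 2: (iii) [U, L, V3 => R]; (x) [G, P5 => H5]. Adds R, H5.
Round 3: (ix) [R, T => N7]. Adds N7.
Round 4: (vi) [N7, F, H5 => Q2]. Adds Q2.
Round 5: (iv) [Q2 => C]. Adds C.
Closure: {A5, B3, C, D, E, F, G, H5, J1, L, M8, N7, P5, Q2, R, S1, T, U, V3, W} — 20 facts.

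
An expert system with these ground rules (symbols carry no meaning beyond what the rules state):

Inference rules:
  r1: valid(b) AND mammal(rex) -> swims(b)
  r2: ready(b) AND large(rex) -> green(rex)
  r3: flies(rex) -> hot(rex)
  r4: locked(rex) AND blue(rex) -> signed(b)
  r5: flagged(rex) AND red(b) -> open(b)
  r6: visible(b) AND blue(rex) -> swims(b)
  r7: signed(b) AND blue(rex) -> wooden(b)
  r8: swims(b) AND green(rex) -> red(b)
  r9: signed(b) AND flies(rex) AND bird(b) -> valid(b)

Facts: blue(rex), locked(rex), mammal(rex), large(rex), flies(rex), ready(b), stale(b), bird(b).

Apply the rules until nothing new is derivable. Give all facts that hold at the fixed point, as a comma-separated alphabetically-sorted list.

bird(b), blue(rex), flies(rex), green(rex), hot(rex), large(rex), locked(rex), mammal(rex), ready(b), red(b), signed(b), stale(b), swims(b), valid(b), wooden(b)

Round 1: r2 [ready(b) AND large(rex) -> green(rex)]; r3 [flies(rex) -> hot(rex)]; r4 [locked(rex) AND blue(rex) -> signed(b)]. Adds green(rex), hot(rex), signed(b).
Round 2: r7 [signed(b) AND blue(rex) -> wooden(b)]; r9 [signed(b) AND flies(rex) AND bird(b) -> valid(b)]. Adds wooden(b), valid(b).
Round 3: r1 [valid(b) AND mammal(rex) -> swims(b)]. Adds swims(b).
Round 4: r8 [swims(b) AND green(rex) -> red(b)]. Adds red(b).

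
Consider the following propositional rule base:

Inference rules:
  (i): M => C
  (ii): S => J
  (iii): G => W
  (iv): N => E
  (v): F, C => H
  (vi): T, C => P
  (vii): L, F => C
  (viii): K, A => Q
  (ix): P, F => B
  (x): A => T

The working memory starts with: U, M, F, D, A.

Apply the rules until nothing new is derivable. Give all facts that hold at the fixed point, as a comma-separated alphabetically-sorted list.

A, B, C, D, F, H, M, P, T, U

Round 1: (i) [M => C]; (x) [A => T]. New: C, T.
Round 2: (v) [F, C => H]; (vi) [T, C => P]. New: H, P.
Round 3: (ix) [P, F => B]. New: B.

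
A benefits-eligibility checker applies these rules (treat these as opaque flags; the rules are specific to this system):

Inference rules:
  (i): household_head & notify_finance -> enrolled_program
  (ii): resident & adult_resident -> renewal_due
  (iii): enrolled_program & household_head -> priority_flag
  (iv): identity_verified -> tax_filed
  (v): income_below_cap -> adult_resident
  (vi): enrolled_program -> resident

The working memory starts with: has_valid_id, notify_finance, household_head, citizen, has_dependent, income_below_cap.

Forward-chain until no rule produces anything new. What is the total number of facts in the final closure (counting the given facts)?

11

[1] (i) [household_head & notify_finance -> enrolled_program]; (v) [income_below_cap -> adult_resident]. ⇒ new: enrolled_program, adult_resident.
[2] (iii) [enrolled_program & household_head -> priority_flag]; (vi) [enrolled_program -> resident]. ⇒ new: priority_flag, resident.
[3] (ii) [resident & adult_resident -> renewal_due]. ⇒ new: renewal_due.
Closure: {adult_resident, citizen, enrolled_program, has_dependent, has_valid_id, household_head, income_below_cap, notify_finance, priority_flag, renewal_due, resident} — 11 facts.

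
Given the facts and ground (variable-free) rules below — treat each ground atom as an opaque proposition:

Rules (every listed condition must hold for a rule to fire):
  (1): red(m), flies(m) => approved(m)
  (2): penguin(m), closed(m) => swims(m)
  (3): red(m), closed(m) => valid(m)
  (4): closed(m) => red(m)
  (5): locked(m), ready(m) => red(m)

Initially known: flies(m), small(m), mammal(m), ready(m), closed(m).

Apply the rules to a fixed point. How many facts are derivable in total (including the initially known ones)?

8

Round 1: (4) [closed(m) => red(m)]. Adds red(m).
Round 2: (1) [red(m), flies(m) => approved(m)]; (3) [red(m), closed(m) => valid(m)]. Adds approved(m), valid(m).
Closure: {approved(m), closed(m), flies(m), mammal(m), ready(m), red(m), small(m), valid(m)} — 8 facts.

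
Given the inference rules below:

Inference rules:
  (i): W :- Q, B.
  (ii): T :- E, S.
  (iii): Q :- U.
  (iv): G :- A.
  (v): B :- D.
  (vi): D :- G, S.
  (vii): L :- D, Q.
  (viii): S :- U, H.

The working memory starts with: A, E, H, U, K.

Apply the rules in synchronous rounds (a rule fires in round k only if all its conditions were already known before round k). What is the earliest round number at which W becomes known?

4

Round 1 — (iii), (iv), (viii), derive Q, G, S.
Round 2 — (ii), (vi), derive T, D.
Round 3 — (v), (vii), derive B, L.
Round 4 — (i), derive W.
W first appears in round 4.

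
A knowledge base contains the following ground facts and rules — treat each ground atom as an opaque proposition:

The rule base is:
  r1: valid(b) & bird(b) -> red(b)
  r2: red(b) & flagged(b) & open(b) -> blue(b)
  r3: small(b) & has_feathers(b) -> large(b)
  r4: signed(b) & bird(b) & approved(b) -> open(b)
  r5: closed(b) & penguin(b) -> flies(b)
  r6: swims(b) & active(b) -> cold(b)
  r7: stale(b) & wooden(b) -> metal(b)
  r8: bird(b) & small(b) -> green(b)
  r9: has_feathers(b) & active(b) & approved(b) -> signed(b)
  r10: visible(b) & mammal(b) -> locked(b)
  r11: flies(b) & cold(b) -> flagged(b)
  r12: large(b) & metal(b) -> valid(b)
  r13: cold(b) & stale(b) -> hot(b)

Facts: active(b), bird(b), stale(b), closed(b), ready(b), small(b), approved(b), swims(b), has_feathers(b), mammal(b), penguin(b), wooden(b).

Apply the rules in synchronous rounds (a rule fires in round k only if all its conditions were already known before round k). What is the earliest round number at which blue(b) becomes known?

4

Round 1: r3 [small(b) & has_feathers(b) -> large(b)]; r5 [closed(b) & penguin(b) -> flies(b)]; r6 [swims(b) & active(b) -> cold(b)]; r7 [stale(b) & wooden(b) -> metal(b)]; r8 [bird(b) & small(b) -> green(b)]; r9 [has_feathers(b) & active(b) & approved(b) -> signed(b)]. New: large(b), flies(b), cold(b), metal(b), green(b), signed(b).
Round 2: r4 [signed(b) & bird(b) & approved(b) -> open(b)]; r11 [flies(b) & cold(b) -> flagged(b)]; r12 [large(b) & metal(b) -> valid(b)]; r13 [cold(b) & stale(b) -> hot(b)]. New: open(b), flagged(b), valid(b), hot(b).
Round 3: r1 [valid(b) & bird(b) -> red(b)]. New: red(b).
Round 4: r2 [red(b) & flagged(b) & open(b) -> blue(b)]. New: blue(b).
blue(b) first appears in round 4.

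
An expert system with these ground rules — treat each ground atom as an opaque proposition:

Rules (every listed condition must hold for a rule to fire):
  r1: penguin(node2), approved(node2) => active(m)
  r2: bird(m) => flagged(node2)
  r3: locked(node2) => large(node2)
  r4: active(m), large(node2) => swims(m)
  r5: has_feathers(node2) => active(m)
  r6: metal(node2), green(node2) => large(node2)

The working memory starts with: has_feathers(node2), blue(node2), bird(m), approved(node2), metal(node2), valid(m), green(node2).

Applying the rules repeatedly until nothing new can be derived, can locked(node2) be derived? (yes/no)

no

Round 1 fires r2, r5, r6, giving flagged(node2), active(m), large(node2).
Round 2 fires r4, giving swims(m).
Fixed point reached. No rule has locked(node2) as a consequent, and it is not given.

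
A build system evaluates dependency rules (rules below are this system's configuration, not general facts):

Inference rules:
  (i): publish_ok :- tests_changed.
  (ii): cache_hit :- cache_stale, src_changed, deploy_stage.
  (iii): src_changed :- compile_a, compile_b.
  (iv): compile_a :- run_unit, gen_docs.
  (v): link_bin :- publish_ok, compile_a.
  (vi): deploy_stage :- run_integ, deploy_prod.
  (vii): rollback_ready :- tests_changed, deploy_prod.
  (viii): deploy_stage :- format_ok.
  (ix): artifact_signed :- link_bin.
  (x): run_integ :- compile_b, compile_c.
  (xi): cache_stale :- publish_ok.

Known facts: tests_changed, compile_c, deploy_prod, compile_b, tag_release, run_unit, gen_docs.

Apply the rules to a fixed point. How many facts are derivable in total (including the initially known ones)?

17

[1] (i) [publish_ok :- tests_changed.]; (iv) [compile_a :- run_unit, gen_docs.]; (vii) [rollback_ready :- tests_changed, deploy_prod.]; (x) [run_integ :- compile_b, compile_c.]. ⇒ new: publish_ok, compile_a, rollback_ready, run_integ.
[2] (iii) [src_changed :- compile_a, compile_b.]; (v) [link_bin :- publish_ok, compile_a.]; (vi) [deploy_stage :- run_integ, deploy_prod.]; (xi) [cache_stale :- publish_ok.]. ⇒ new: src_changed, link_bin, deploy_stage, cache_stale.
[3] (ii) [cache_hit :- cache_stale, src_changed, deploy_stage.]; (ix) [artifact_signed :- link_bin.]. ⇒ new: cache_hit, artifact_signed.
Closure: {artifact_signed, cache_hit, cache_stale, compile_a, compile_b, compile_c, deploy_prod, deploy_stage, gen_docs, link_bin, publish_ok, rollback_ready, run_integ, run_unit, src_changed, tag_release, tests_changed} — 17 facts.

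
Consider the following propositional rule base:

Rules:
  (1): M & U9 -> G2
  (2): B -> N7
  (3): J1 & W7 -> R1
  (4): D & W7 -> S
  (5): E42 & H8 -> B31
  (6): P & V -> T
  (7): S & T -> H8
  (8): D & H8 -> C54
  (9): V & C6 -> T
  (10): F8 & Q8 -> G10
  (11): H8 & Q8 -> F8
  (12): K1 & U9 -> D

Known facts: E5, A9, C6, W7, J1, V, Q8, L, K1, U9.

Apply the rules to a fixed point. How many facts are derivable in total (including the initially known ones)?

18

Round 1: (3) [J1 & W7 -> R1]; (9) [V & C6 -> T]; (12) [K1 & U9 -> D]. New: R1, T, D.
Round 2: (4) [D & W7 -> S]. New: S.
Round 3: (7) [S & T -> H8]. New: H8.
Round 4: (8) [D & H8 -> C54]; (11) [H8 & Q8 -> F8]. New: C54, F8.
Round 5: (10) [F8 & Q8 -> G10]. New: G10.
Closure: {A9, C54, C6, D, E5, F8, G10, H8, J1, K1, L, Q8, R1, S, T, U9, V, W7} — 18 facts.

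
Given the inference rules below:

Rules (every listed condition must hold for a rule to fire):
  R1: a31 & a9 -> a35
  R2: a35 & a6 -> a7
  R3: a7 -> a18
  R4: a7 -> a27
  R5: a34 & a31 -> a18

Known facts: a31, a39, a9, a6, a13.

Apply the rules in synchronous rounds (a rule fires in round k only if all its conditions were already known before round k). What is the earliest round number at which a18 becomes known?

Round 1 fires R1, giving a35.
Round 2 fires R2, giving a7.
Round 3 fires R3, R4, giving a18, a27.
a18 first appears in round 3.

3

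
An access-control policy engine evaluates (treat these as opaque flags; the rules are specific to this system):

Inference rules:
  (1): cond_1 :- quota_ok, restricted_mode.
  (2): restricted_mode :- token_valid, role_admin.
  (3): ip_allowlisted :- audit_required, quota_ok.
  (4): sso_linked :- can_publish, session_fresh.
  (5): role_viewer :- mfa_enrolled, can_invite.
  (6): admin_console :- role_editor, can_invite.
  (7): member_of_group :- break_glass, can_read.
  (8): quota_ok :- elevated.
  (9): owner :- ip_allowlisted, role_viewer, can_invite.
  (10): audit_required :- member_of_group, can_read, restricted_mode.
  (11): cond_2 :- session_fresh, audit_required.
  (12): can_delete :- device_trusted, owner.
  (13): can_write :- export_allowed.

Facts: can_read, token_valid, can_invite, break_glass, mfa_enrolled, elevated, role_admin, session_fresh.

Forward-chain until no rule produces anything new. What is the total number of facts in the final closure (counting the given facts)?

17

[1] (2) [restricted_mode :- token_valid, role_admin.]; (5) [role_viewer :- mfa_enrolled, can_invite.]; (7) [member_of_group :- break_glass, can_read.]; (8) [quota_ok :- elevated.]. ⇒ new: restricted_mode, role_viewer, member_of_group, quota_ok.
[2] (1) [cond_1 :- quota_ok, restricted_mode.]; (10) [audit_required :- member_of_group, can_read, restricted_mode.]. ⇒ new: cond_1, audit_required.
[3] (3) [ip_allowlisted :- audit_required, quota_ok.]; (11) [cond_2 :- session_fresh, audit_required.]. ⇒ new: ip_allowlisted, cond_2.
[4] (9) [owner :- ip_allowlisted, role_viewer, can_invite.]. ⇒ new: owner.
Closure: {audit_required, break_glass, can_invite, can_read, cond_1, cond_2, elevated, ip_allowlisted, member_of_group, mfa_enrolled, owner, quota_ok, restricted_mode, role_admin, role_viewer, session_fresh, token_valid} — 17 facts.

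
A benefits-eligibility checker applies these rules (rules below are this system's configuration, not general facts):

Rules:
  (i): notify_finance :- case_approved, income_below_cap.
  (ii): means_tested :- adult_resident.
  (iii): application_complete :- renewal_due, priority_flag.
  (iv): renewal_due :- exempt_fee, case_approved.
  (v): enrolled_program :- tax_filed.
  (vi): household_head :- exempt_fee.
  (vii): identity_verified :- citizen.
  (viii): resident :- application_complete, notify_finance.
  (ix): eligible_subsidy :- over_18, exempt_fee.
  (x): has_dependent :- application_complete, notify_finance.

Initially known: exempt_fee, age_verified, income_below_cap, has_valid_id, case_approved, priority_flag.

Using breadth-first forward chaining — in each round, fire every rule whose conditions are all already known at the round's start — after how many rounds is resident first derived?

Round 1: (i) [notify_finance :- case_approved, income_below_cap.]; (iv) [renewal_due :- exempt_fee, case_approved.]; (vi) [household_head :- exempt_fee.]. Adds notify_finance, renewal_due, household_head.
Round 2: (iii) [application_complete :- renewal_due, priority_flag.]. Adds application_complete.
Round 3: (viii) [resident :- application_complete, notify_finance.]; (x) [has_dependent :- application_complete, notify_finance.]. Adds resident, has_dependent.
resident first appears in round 3.

3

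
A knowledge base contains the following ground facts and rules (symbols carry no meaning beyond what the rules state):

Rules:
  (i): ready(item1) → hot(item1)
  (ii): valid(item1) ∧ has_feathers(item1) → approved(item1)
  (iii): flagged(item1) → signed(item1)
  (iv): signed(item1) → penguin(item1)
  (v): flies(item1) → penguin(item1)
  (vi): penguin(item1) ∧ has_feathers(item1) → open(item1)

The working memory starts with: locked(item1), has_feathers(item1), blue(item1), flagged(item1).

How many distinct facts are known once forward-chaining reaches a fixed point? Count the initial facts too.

[1] (iii) [flagged(item1) → signed(item1)]. ⇒ new: signed(item1).
[2] (iv) [signed(item1) → penguin(item1)]. ⇒ new: penguin(item1).
[3] (vi) [penguin(item1) ∧ has_feathers(item1) → open(item1)]. ⇒ new: open(item1).
Closure: {blue(item1), flagged(item1), has_feathers(item1), locked(item1), open(item1), penguin(item1), signed(item1)} — 7 facts.

7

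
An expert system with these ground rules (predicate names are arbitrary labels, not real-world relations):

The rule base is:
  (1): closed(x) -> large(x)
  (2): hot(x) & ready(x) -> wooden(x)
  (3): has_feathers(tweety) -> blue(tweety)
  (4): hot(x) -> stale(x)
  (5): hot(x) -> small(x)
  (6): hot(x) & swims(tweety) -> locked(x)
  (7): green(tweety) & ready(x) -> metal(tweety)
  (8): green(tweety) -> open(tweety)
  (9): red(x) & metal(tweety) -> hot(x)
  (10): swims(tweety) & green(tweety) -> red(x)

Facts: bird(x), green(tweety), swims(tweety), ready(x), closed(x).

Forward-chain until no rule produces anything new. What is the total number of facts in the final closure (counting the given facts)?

14

Round 1: (1) [closed(x) -> large(x)]; (7) [green(tweety) & ready(x) -> metal(tweety)]; (8) [green(tweety) -> open(tweety)]; (10) [swims(tweety) & green(tweety) -> red(x)]. Adds large(x), metal(tweety), open(tweety), red(x).
Round 2: (9) [red(x) & metal(tweety) -> hot(x)]. Adds hot(x).
Round 3: (2) [hot(x) & ready(x) -> wooden(x)]; (4) [hot(x) -> stale(x)]; (5) [hot(x) -> small(x)]; (6) [hot(x) & swims(tweety) -> locked(x)]. Adds wooden(x), stale(x), small(x), locked(x).
Closure: {bird(x), closed(x), green(tweety), hot(x), large(x), locked(x), metal(tweety), open(tweety), ready(x), red(x), small(x), stale(x), swims(tweety), wooden(x)} — 14 facts.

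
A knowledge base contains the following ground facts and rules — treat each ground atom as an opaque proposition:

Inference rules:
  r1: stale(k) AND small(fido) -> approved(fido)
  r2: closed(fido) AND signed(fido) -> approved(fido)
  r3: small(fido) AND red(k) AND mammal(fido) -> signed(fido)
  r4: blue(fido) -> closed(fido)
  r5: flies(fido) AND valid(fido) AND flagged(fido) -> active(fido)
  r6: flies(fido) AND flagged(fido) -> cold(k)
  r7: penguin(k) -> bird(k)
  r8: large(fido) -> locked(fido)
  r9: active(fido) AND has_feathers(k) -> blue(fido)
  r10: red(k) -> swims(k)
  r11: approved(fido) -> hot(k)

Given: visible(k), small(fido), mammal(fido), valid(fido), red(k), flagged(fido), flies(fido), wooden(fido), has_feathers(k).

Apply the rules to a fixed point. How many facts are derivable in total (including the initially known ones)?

Round 1 — r3, r5, r6, r10, derive signed(fido), active(fido), cold(k), swims(k).
Round 2 — r9, derive blue(fido).
Round 3 — r4, derive closed(fido).
Round 4 — r2, derive approved(fido).
Round 5 — r11, derive hot(k).
Closure: {active(fido), approved(fido), blue(fido), closed(fido), cold(k), flagged(fido), flies(fido), has_feathers(k), hot(k), mammal(fido), red(k), signed(fido), small(fido), swims(k), valid(fido), visible(k), wooden(fido)} — 17 facts.

17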